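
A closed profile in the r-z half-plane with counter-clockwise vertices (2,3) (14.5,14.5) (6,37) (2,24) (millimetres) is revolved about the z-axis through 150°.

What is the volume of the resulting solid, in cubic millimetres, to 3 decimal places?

Profile (r,z), 4 vertices: (2,3) (14.5,14.5) (6,37) (2,24)
edge 0: (2,3)→(14.5,14.5)  cross = 2·14.5 − 14.5·3 = -14.5000; (r_i+r_j)·cross = 16.5·-14.5000 = -239.2500
edge 1: (14.5,14.5)→(6,37)  cross = 14.5·37 − 6·14.5 = 449.5000; (r_i+r_j)·cross = 20.5·449.5000 = 9214.7500
edge 2: (6,37)→(2,24)  cross = 6·24 − 2·37 = 70.0000; (r_i+r_j)·cross = 8·70.0000 = 560.0000
edge 3: (2,24)→(2,3)  cross = 2·3 − 2·24 = -42.0000; (r_i+r_j)·cross = 4·-42.0000 = -168.0000
Σcross = 463.0000 → A = |Σcross|/2 = 231.5000 mm²
Σ(r_i+r_j)·cross = 9367.5000 → first moment M = |Σ|/6 = 1561.2500
R_c = M/A = 1561.2500/231.5000 = 6.7441 mm
θ = 150° = 2.617994 rad
V = θ·R_c·A = 2.617994·6.7441·231.5000 = 4087.343 mm³

Volume = 4087.343 mm³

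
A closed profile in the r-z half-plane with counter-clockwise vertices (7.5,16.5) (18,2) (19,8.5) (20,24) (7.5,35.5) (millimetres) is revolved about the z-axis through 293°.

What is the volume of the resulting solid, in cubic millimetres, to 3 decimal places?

Volume = 17604.733 mm³

Profile (r,z), 5 vertices: (7.5,16.5) (18,2) (19,8.5) (20,24) (7.5,35.5)
edge 0: (7.5,16.5)→(18,2)  cross = 7.5·2 − 18·16.5 = -282.0000; (r_i+r_j)·cross = 25.5·-282.0000 = -7191.0000
edge 1: (18,2)→(19,8.5)  cross = 18·8.5 − 19·2 = 115.0000; (r_i+r_j)·cross = 37·115.0000 = 4255.0000
edge 2: (19,8.5)→(20,24)  cross = 19·24 − 20·8.5 = 286.0000; (r_i+r_j)·cross = 39·286.0000 = 11154.0000
edge 3: (20,24)→(7.5,35.5)  cross = 20·35.5 − 7.5·24 = 530.0000; (r_i+r_j)·cross = 27.5·530.0000 = 14575.0000
edge 4: (7.5,35.5)→(7.5,16.5)  cross = 7.5·16.5 − 7.5·35.5 = -142.5000; (r_i+r_j)·cross = 15·-142.5000 = -2137.5000
Σcross = 506.5000 → A = |Σcross|/2 = 253.2500 mm²
Σ(r_i+r_j)·cross = 20655.5000 → first moment M = |Σ|/6 = 3442.5833
R_c = M/A = 3442.5833/253.2500 = 13.5936 mm
θ = 293° = 5.113815 rad
V = θ·R_c·A = 5.113815·13.5936·253.2500 = 17604.733 mm³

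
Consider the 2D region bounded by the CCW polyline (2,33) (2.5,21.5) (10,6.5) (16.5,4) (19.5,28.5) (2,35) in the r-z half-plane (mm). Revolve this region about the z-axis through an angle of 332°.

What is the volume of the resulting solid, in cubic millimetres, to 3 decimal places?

Profile (r,z), 6 vertices: (2,33) (2.5,21.5) (10,6.5) (16.5,4) (19.5,28.5) (2,35)
edge 0: (2,33)→(2.5,21.5)  cross = 2·21.5 − 2.5·33 = -39.5000; (r_i+r_j)·cross = 4.5·-39.5000 = -177.7500
edge 1: (2.5,21.5)→(10,6.5)  cross = 2.5·6.5 − 10·21.5 = -198.7500; (r_i+r_j)·cross = 12.5·-198.7500 = -2484.3750
edge 2: (10,6.5)→(16.5,4)  cross = 10·4 − 16.5·6.5 = -67.2500; (r_i+r_j)·cross = 26.5·-67.2500 = -1782.1250
edge 3: (16.5,4)→(19.5,28.5)  cross = 16.5·28.5 − 19.5·4 = 392.2500; (r_i+r_j)·cross = 36·392.2500 = 14121.0000
edge 4: (19.5,28.5)→(2,35)  cross = 19.5·35 − 2·28.5 = 625.5000; (r_i+r_j)·cross = 21.5·625.5000 = 13448.2500
edge 5: (2,35)→(2,33)  cross = 2·33 − 2·35 = -4.0000; (r_i+r_j)·cross = 4·-4.0000 = -16.0000
Σcross = 708.2500 → A = |Σcross|/2 = 354.1250 mm²
Σ(r_i+r_j)·cross = 23109.0000 → first moment M = |Σ|/6 = 3851.5000
R_c = M/A = 3851.5000/354.1250 = 10.8761 mm
θ = 332° = 5.794493 rad
V = θ·R_c·A = 5.794493·10.8761·354.1250 = 22317.490 mm³

Volume = 22317.490 mm³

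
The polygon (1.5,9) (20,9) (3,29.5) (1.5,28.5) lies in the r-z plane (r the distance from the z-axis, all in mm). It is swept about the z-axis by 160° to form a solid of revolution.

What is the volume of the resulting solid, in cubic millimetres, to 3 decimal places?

Volume = 4406.200 mm³

Profile (r,z), 4 vertices: (1.5,9) (20,9) (3,29.5) (1.5,28.5)
edge 0: (1.5,9)→(20,9)  cross = 1.5·9 − 20·9 = -166.5000; (r_i+r_j)·cross = 21.5·-166.5000 = -3579.7500
edge 1: (20,9)→(3,29.5)  cross = 20·29.5 − 3·9 = 563.0000; (r_i+r_j)·cross = 23·563.0000 = 12949.0000
edge 2: (3,29.5)→(1.5,28.5)  cross = 3·28.5 − 1.5·29.5 = 41.2500; (r_i+r_j)·cross = 4.5·41.2500 = 185.6250
edge 3: (1.5,28.5)→(1.5,9)  cross = 1.5·9 − 1.5·28.5 = -29.2500; (r_i+r_j)·cross = 3·-29.2500 = -87.7500
Σcross = 408.5000 → A = |Σcross|/2 = 204.2500 mm²
Σ(r_i+r_j)·cross = 9467.1250 → first moment M = |Σ|/6 = 1577.8542
R_c = M/A = 1577.8542/204.2500 = 7.7251 mm
θ = 160° = 2.792527 rad
V = θ·R_c·A = 2.792527·7.7251·204.2500 = 4406.200 mm³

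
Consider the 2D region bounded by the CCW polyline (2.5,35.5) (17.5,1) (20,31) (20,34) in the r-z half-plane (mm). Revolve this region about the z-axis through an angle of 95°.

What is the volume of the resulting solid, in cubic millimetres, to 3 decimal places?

Profile (r,z), 4 vertices: (2.5,35.5) (17.5,1) (20,31) (20,34)
edge 0: (2.5,35.5)→(17.5,1)  cross = 2.5·1 − 17.5·35.5 = -618.7500; (r_i+r_j)·cross = 20·-618.7500 = -12375.0000
edge 1: (17.5,1)→(20,31)  cross = 17.5·31 − 20·1 = 522.5000; (r_i+r_j)·cross = 37.5·522.5000 = 19593.7500
edge 2: (20,31)→(20,34)  cross = 20·34 − 20·31 = 60.0000; (r_i+r_j)·cross = 40·60.0000 = 2400.0000
edge 3: (20,34)→(2.5,35.5)  cross = 20·35.5 − 2.5·34 = 625.0000; (r_i+r_j)·cross = 22.5·625.0000 = 14062.5000
Σcross = 588.7500 → A = |Σcross|/2 = 294.3750 mm²
Σ(r_i+r_j)·cross = 23681.2500 → first moment M = |Σ|/6 = 3946.8750
R_c = M/A = 3946.8750/294.3750 = 13.4076 mm
θ = 95° = 1.658063 rad
V = θ·R_c·A = 1.658063·13.4076·294.3750 = 6544.167 mm³

Volume = 6544.167 mm³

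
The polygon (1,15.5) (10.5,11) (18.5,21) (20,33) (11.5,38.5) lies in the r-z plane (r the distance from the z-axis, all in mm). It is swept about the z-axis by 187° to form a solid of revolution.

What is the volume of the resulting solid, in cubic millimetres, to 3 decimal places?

Volume = 10949.798 mm³

Profile (r,z), 5 vertices: (1,15.5) (10.5,11) (18.5,21) (20,33) (11.5,38.5)
edge 0: (1,15.5)→(10.5,11)  cross = 1·11 − 10.5·15.5 = -151.7500; (r_i+r_j)·cross = 11.5·-151.7500 = -1745.1250
edge 1: (10.5,11)→(18.5,21)  cross = 10.5·21 − 18.5·11 = 17.0000; (r_i+r_j)·cross = 29·17.0000 = 493.0000
edge 2: (18.5,21)→(20,33)  cross = 18.5·33 − 20·21 = 190.5000; (r_i+r_j)·cross = 38.5·190.5000 = 7334.2500
edge 3: (20,33)→(11.5,38.5)  cross = 20·38.5 − 11.5·33 = 390.5000; (r_i+r_j)·cross = 31.5·390.5000 = 12300.7500
edge 4: (11.5,38.5)→(1,15.5)  cross = 11.5·15.5 − 1·38.5 = 139.7500; (r_i+r_j)·cross = 12.5·139.7500 = 1746.8750
Σcross = 586.0000 → A = |Σcross|/2 = 293.0000 mm²
Σ(r_i+r_j)·cross = 20129.7500 → first moment M = |Σ|/6 = 3354.9583
R_c = M/A = 3354.9583/293.0000 = 11.4504 mm
θ = 187° = 3.263766 rad
V = θ·R_c·A = 3.263766·11.4504·293.0000 = 10949.798 mm³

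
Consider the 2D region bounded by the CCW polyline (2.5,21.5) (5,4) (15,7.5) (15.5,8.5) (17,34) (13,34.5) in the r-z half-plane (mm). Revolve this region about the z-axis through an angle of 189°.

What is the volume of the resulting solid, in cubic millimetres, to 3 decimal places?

Volume = 10403.738 mm³

Profile (r,z), 6 vertices: (2.5,21.5) (5,4) (15,7.5) (15.5,8.5) (17,34) (13,34.5)
edge 0: (2.5,21.5)→(5,4)  cross = 2.5·4 − 5·21.5 = -97.5000; (r_i+r_j)·cross = 7.5·-97.5000 = -731.2500
edge 1: (5,4)→(15,7.5)  cross = 5·7.5 − 15·4 = -22.5000; (r_i+r_j)·cross = 20·-22.5000 = -450.0000
edge 2: (15,7.5)→(15.5,8.5)  cross = 15·8.5 − 15.5·7.5 = 11.2500; (r_i+r_j)·cross = 30.5·11.2500 = 343.1250
edge 3: (15.5,8.5)→(17,34)  cross = 15.5·34 − 17·8.5 = 382.5000; (r_i+r_j)·cross = 32.5·382.5000 = 12431.2500
edge 4: (17,34)→(13,34.5)  cross = 17·34.5 − 13·34 = 144.5000; (r_i+r_j)·cross = 30·144.5000 = 4335.0000
edge 5: (13,34.5)→(2.5,21.5)  cross = 13·21.5 − 2.5·34.5 = 193.2500; (r_i+r_j)·cross = 15.5·193.2500 = 2995.3750
Σcross = 611.5000 → A = |Σcross|/2 = 305.7500 mm²
Σ(r_i+r_j)·cross = 18923.5000 → first moment M = |Σ|/6 = 3153.9167
R_c = M/A = 3153.9167/305.7500 = 10.3153 mm
θ = 189° = 3.298672 rad
V = θ·R_c·A = 3.298672·10.3153·305.7500 = 10403.738 mm³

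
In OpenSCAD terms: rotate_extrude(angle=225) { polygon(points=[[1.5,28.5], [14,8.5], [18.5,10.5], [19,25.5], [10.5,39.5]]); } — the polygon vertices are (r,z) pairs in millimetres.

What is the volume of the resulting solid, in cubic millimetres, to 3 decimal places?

Volume = 13751.340 mm³

Profile (r,z), 5 vertices: (1.5,28.5) (14,8.5) (18.5,10.5) (19,25.5) (10.5,39.5)
edge 0: (1.5,28.5)→(14,8.5)  cross = 1.5·8.5 − 14·28.5 = -386.2500; (r_i+r_j)·cross = 15.5·-386.2500 = -5986.8750
edge 1: (14,8.5)→(18.5,10.5)  cross = 14·10.5 − 18.5·8.5 = -10.2500; (r_i+r_j)·cross = 32.5·-10.2500 = -333.1250
edge 2: (18.5,10.5)→(19,25.5)  cross = 18.5·25.5 − 19·10.5 = 272.2500; (r_i+r_j)·cross = 37.5·272.2500 = 10209.3750
edge 3: (19,25.5)→(10.5,39.5)  cross = 19·39.5 − 10.5·25.5 = 482.7500; (r_i+r_j)·cross = 29.5·482.7500 = 14241.1250
edge 4: (10.5,39.5)→(1.5,28.5)  cross = 10.5·28.5 − 1.5·39.5 = 240.0000; (r_i+r_j)·cross = 12·240.0000 = 2880.0000
Σcross = 598.5000 → A = |Σcross|/2 = 299.2500 mm²
Σ(r_i+r_j)·cross = 21010.5000 → first moment M = |Σ|/6 = 3501.7500
R_c = M/A = 3501.7500/299.2500 = 11.7018 mm
θ = 225° = 3.926991 rad
V = θ·R_c·A = 3.926991·11.7018·299.2500 = 13751.340 mm³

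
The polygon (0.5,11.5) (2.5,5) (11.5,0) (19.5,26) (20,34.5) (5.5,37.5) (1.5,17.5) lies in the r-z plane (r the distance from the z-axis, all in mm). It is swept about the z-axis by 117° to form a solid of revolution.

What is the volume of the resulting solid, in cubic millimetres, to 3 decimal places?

Profile (r,z), 7 vertices: (0.5,11.5) (2.5,5) (11.5,0) (19.5,26) (20,34.5) (5.5,37.5) (1.5,17.5)
edge 0: (0.5,11.5)→(2.5,5)  cross = 0.5·5 − 2.5·11.5 = -26.2500; (r_i+r_j)·cross = 3·-26.2500 = -78.7500
edge 1: (2.5,5)→(11.5,0)  cross = 2.5·0 − 11.5·5 = -57.5000; (r_i+r_j)·cross = 14·-57.5000 = -805.0000
edge 2: (11.5,0)→(19.5,26)  cross = 11.5·26 − 19.5·0 = 299.0000; (r_i+r_j)·cross = 31·299.0000 = 9269.0000
edge 3: (19.5,26)→(20,34.5)  cross = 19.5·34.5 − 20·26 = 152.7500; (r_i+r_j)·cross = 39.5·152.7500 = 6033.6250
edge 4: (20,34.5)→(5.5,37.5)  cross = 20·37.5 − 5.5·34.5 = 560.2500; (r_i+r_j)·cross = 25.5·560.2500 = 14286.3750
edge 5: (5.5,37.5)→(1.5,17.5)  cross = 5.5·17.5 − 1.5·37.5 = 40.0000; (r_i+r_j)·cross = 7·40.0000 = 280.0000
edge 6: (1.5,17.5)→(0.5,11.5)  cross = 1.5·11.5 − 0.5·17.5 = 8.5000; (r_i+r_j)·cross = 2·8.5000 = 17.0000
Σcross = 976.7500 → A = |Σcross|/2 = 488.3750 mm²
Σ(r_i+r_j)·cross = 29002.2500 → first moment M = |Σ|/6 = 4833.7083
R_c = M/A = 4833.7083/488.3750 = 9.8975 mm
θ = 117° = 2.042035 rad
V = θ·R_c·A = 2.042035·9.8975·488.3750 = 9870.603 mm³

Volume = 9870.603 mm³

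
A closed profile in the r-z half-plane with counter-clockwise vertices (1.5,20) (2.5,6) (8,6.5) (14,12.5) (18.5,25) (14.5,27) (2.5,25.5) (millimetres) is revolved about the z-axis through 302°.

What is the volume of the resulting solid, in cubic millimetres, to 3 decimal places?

Profile (r,z), 7 vertices: (1.5,20) (2.5,6) (8,6.5) (14,12.5) (18.5,25) (14.5,27) (2.5,25.5)
edge 0: (1.5,20)→(2.5,6)  cross = 1.5·6 − 2.5·20 = -41.0000; (r_i+r_j)·cross = 4·-41.0000 = -164.0000
edge 1: (2.5,6)→(8,6.5)  cross = 2.5·6.5 − 8·6 = -31.7500; (r_i+r_j)·cross = 10.5·-31.7500 = -333.3750
edge 2: (8,6.5)→(14,12.5)  cross = 8·12.5 − 14·6.5 = 9.0000; (r_i+r_j)·cross = 22·9.0000 = 198.0000
edge 3: (14,12.5)→(18.5,25)  cross = 14·25 − 18.5·12.5 = 118.7500; (r_i+r_j)·cross = 32.5·118.7500 = 3859.3750
edge 4: (18.5,25)→(14.5,27)  cross = 18.5·27 − 14.5·25 = 137.0000; (r_i+r_j)·cross = 33·137.0000 = 4521.0000
edge 5: (14.5,27)→(2.5,25.5)  cross = 14.5·25.5 − 2.5·27 = 302.2500; (r_i+r_j)·cross = 17·302.2500 = 5138.2500
edge 6: (2.5,25.5)→(1.5,20)  cross = 2.5·20 − 1.5·25.5 = 11.7500; (r_i+r_j)·cross = 4·11.7500 = 47.0000
Σcross = 506.0000 → A = |Σcross|/2 = 253.0000 mm²
Σ(r_i+r_j)·cross = 13266.2500 → first moment M = |Σ|/6 = 2211.0417
R_c = M/A = 2211.0417/253.0000 = 8.7393 mm
θ = 302° = 5.270894 rad
V = θ·R_c·A = 5.270894·8.7393·253.0000 = 11654.167 mm³

Volume = 11654.167 mm³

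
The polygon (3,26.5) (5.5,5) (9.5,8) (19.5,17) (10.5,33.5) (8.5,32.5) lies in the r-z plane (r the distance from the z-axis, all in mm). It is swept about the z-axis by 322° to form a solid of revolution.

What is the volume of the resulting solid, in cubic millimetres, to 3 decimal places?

Profile (r,z), 6 vertices: (3,26.5) (5.5,5) (9.5,8) (19.5,17) (10.5,33.5) (8.5,32.5)
edge 0: (3,26.5)→(5.5,5)  cross = 3·5 − 5.5·26.5 = -130.7500; (r_i+r_j)·cross = 8.5·-130.7500 = -1111.3750
edge 1: (5.5,5)→(9.5,8)  cross = 5.5·8 − 9.5·5 = -3.5000; (r_i+r_j)·cross = 15·-3.5000 = -52.5000
edge 2: (9.5,8)→(19.5,17)  cross = 9.5·17 − 19.5·8 = 5.5000; (r_i+r_j)·cross = 29·5.5000 = 159.5000
edge 3: (19.5,17)→(10.5,33.5)  cross = 19.5·33.5 − 10.5·17 = 474.7500; (r_i+r_j)·cross = 30·474.7500 = 14242.5000
edge 4: (10.5,33.5)→(8.5,32.5)  cross = 10.5·32.5 − 8.5·33.5 = 56.5000; (r_i+r_j)·cross = 19·56.5000 = 1073.5000
edge 5: (8.5,32.5)→(3,26.5)  cross = 8.5·26.5 − 3·32.5 = 127.7500; (r_i+r_j)·cross = 11.5·127.7500 = 1469.1250
Σcross = 530.2500 → A = |Σcross|/2 = 265.1250 mm²
Σ(r_i+r_j)·cross = 15780.7500 → first moment M = |Σ|/6 = 2630.1250
R_c = M/A = 2630.1250/265.1250 = 9.9203 mm
θ = 322° = 5.619960 rad
V = θ·R_c·A = 5.619960·9.9203·265.1250 = 14781.198 mm³

Volume = 14781.198 mm³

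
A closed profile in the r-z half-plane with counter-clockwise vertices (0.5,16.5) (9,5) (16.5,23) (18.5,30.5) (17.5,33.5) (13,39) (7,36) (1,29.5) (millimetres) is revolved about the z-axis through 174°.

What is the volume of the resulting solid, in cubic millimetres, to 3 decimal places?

Profile (r,z), 8 vertices: (0.5,16.5) (9,5) (16.5,23) (18.5,30.5) (17.5,33.5) (13,39) (7,36) (1,29.5)
edge 0: (0.5,16.5)→(9,5)  cross = 0.5·5 − 9·16.5 = -146.0000; (r_i+r_j)·cross = 9.5·-146.0000 = -1387.0000
edge 1: (9,5)→(16.5,23)  cross = 9·23 − 16.5·5 = 124.5000; (r_i+r_j)·cross = 25.5·124.5000 = 3174.7500
edge 2: (16.5,23)→(18.5,30.5)  cross = 16.5·30.5 − 18.5·23 = 77.7500; (r_i+r_j)·cross = 35·77.7500 = 2721.2500
edge 3: (18.5,30.5)→(17.5,33.5)  cross = 18.5·33.5 − 17.5·30.5 = 86.0000; (r_i+r_j)·cross = 36·86.0000 = 3096.0000
edge 4: (17.5,33.5)→(13,39)  cross = 17.5·39 − 13·33.5 = 247.0000; (r_i+r_j)·cross = 30.5·247.0000 = 7533.5000
edge 5: (13,39)→(7,36)  cross = 13·36 − 7·39 = 195.0000; (r_i+r_j)·cross = 20·195.0000 = 3900.0000
edge 6: (7,36)→(1,29.5)  cross = 7·29.5 − 1·36 = 170.5000; (r_i+r_j)·cross = 8·170.5000 = 1364.0000
edge 7: (1,29.5)→(0.5,16.5)  cross = 1·16.5 − 0.5·29.5 = 1.7500; (r_i+r_j)·cross = 1.5·1.7500 = 2.6250
Σcross = 756.5000 → A = |Σcross|/2 = 378.2500 mm²
Σ(r_i+r_j)·cross = 20405.1250 → first moment M = |Σ|/6 = 3400.8542
R_c = M/A = 3400.8542/378.2500 = 8.9910 mm
θ = 174° = 3.036873 rad
V = θ·R_c·A = 3.036873·8.9910·378.2500 = 10327.962 mm³

Volume = 10327.962 mm³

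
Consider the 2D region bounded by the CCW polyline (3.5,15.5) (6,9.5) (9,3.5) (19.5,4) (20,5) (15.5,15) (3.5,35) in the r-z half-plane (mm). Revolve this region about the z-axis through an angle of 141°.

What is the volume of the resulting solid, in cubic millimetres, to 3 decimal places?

Profile (r,z), 7 vertices: (3.5,15.5) (6,9.5) (9,3.5) (19.5,4) (20,5) (15.5,15) (3.5,35)
edge 0: (3.5,15.5)→(6,9.5)  cross = 3.5·9.5 − 6·15.5 = -59.7500; (r_i+r_j)·cross = 9.5·-59.7500 = -567.6250
edge 1: (6,9.5)→(9,3.5)  cross = 6·3.5 − 9·9.5 = -64.5000; (r_i+r_j)·cross = 15·-64.5000 = -967.5000
edge 2: (9,3.5)→(19.5,4)  cross = 9·4 − 19.5·3.5 = -32.2500; (r_i+r_j)·cross = 28.5·-32.2500 = -919.1250
edge 3: (19.5,4)→(20,5)  cross = 19.5·5 − 20·4 = 17.5000; (r_i+r_j)·cross = 39.5·17.5000 = 691.2500
edge 4: (20,5)→(15.5,15)  cross = 20·15 − 15.5·5 = 222.5000; (r_i+r_j)·cross = 35.5·222.5000 = 7898.7500
edge 5: (15.5,15)→(3.5,35)  cross = 15.5·35 − 3.5·15 = 490.0000; (r_i+r_j)·cross = 19·490.0000 = 9310.0000
edge 6: (3.5,35)→(3.5,15.5)  cross = 3.5·15.5 − 3.5·35 = -68.2500; (r_i+r_j)·cross = 7·-68.2500 = -477.7500
Σcross = 505.2500 → A = |Σcross|/2 = 252.6250 mm²
Σ(r_i+r_j)·cross = 14968.0000 → first moment M = |Σ|/6 = 2494.6667
R_c = M/A = 2494.6667/252.6250 = 9.8750 mm
θ = 141° = 2.460914 rad
V = θ·R_c·A = 2.460914·9.8750·252.6250 = 6139.161 mm³

Volume = 6139.161 mm³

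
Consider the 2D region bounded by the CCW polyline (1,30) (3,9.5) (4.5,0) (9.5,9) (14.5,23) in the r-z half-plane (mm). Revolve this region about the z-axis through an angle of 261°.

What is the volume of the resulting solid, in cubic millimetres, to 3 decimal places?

Volume = 6394.421 mm³

Profile (r,z), 5 vertices: (1,30) (3,9.5) (4.5,0) (9.5,9) (14.5,23)
edge 0: (1,30)→(3,9.5)  cross = 1·9.5 − 3·30 = -80.5000; (r_i+r_j)·cross = 4·-80.5000 = -322.0000
edge 1: (3,9.5)→(4.5,0)  cross = 3·0 − 4.5·9.5 = -42.7500; (r_i+r_j)·cross = 7.5·-42.7500 = -320.6250
edge 2: (4.5,0)→(9.5,9)  cross = 4.5·9 − 9.5·0 = 40.5000; (r_i+r_j)·cross = 14·40.5000 = 567.0000
edge 3: (9.5,9)→(14.5,23)  cross = 9.5·23 − 14.5·9 = 88.0000; (r_i+r_j)·cross = 24·88.0000 = 2112.0000
edge 4: (14.5,23)→(1,30)  cross = 14.5·30 − 1·23 = 412.0000; (r_i+r_j)·cross = 15.5·412.0000 = 6386.0000
Σcross = 417.2500 → A = |Σcross|/2 = 208.6250 mm²
Σ(r_i+r_j)·cross = 8422.3750 → first moment M = |Σ|/6 = 1403.7292
R_c = M/A = 1403.7292/208.6250 = 6.7285 mm
θ = 261° = 4.555309 rad
V = θ·R_c·A = 4.555309·6.7285·208.6250 = 6394.421 mm³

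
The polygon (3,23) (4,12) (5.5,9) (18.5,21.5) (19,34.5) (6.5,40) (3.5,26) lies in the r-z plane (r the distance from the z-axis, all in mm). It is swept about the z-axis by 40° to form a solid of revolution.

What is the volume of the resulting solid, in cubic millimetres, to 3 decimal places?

Profile (r,z), 7 vertices: (3,23) (4,12) (5.5,9) (18.5,21.5) (19,34.5) (6.5,40) (3.5,26)
edge 0: (3,23)→(4,12)  cross = 3·12 − 4·23 = -56.0000; (r_i+r_j)·cross = 7·-56.0000 = -392.0000
edge 1: (4,12)→(5.5,9)  cross = 4·9 − 5.5·12 = -30.0000; (r_i+r_j)·cross = 9.5·-30.0000 = -285.0000
edge 2: (5.5,9)→(18.5,21.5)  cross = 5.5·21.5 − 18.5·9 = -48.2500; (r_i+r_j)·cross = 24·-48.2500 = -1158.0000
edge 3: (18.5,21.5)→(19,34.5)  cross = 18.5·34.5 − 19·21.5 = 229.7500; (r_i+r_j)·cross = 37.5·229.7500 = 8615.6250
edge 4: (19,34.5)→(6.5,40)  cross = 19·40 − 6.5·34.5 = 535.7500; (r_i+r_j)·cross = 25.5·535.7500 = 13661.6250
edge 5: (6.5,40)→(3.5,26)  cross = 6.5·26 − 3.5·40 = 29.0000; (r_i+r_j)·cross = 10·29.0000 = 290.0000
edge 6: (3.5,26)→(3,23)  cross = 3.5·23 − 3·26 = 2.5000; (r_i+r_j)·cross = 6.5·2.5000 = 16.2500
Σcross = 662.7500 → A = |Σcross|/2 = 331.3750 mm²
Σ(r_i+r_j)·cross = 20748.5000 → first moment M = |Σ|/6 = 3458.0833
R_c = M/A = 3458.0833/331.3750 = 10.4356 mm
θ = 40° = 0.698132 rad
V = θ·R_c·A = 0.698132·10.4356·331.3750 = 2414.198 mm³

Volume = 2414.198 mm³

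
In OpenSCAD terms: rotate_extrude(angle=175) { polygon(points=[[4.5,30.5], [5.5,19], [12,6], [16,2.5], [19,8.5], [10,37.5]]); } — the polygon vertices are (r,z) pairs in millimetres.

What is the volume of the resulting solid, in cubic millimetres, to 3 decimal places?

Profile (r,z), 6 vertices: (4.5,30.5) (5.5,19) (12,6) (16,2.5) (19,8.5) (10,37.5)
edge 0: (4.5,30.5)→(5.5,19)  cross = 4.5·19 − 5.5·30.5 = -82.2500; (r_i+r_j)·cross = 10·-82.2500 = -822.5000
edge 1: (5.5,19)→(12,6)  cross = 5.5·6 − 12·19 = -195.0000; (r_i+r_j)·cross = 17.5·-195.0000 = -3412.5000
edge 2: (12,6)→(16,2.5)  cross = 12·2.5 − 16·6 = -66.0000; (r_i+r_j)·cross = 28·-66.0000 = -1848.0000
edge 3: (16,2.5)→(19,8.5)  cross = 16·8.5 − 19·2.5 = 88.5000; (r_i+r_j)·cross = 35·88.5000 = 3097.5000
edge 4: (19,8.5)→(10,37.5)  cross = 19·37.5 − 10·8.5 = 627.5000; (r_i+r_j)·cross = 29·627.5000 = 18197.5000
edge 5: (10,37.5)→(4.5,30.5)  cross = 10·30.5 − 4.5·37.5 = 136.2500; (r_i+r_j)·cross = 14.5·136.2500 = 1975.6250
Σcross = 509.0000 → A = |Σcross|/2 = 254.5000 mm²
Σ(r_i+r_j)·cross = 17187.6250 → first moment M = |Σ|/6 = 2864.6042
R_c = M/A = 2864.6042/254.5000 = 11.2558 mm
θ = 175° = 3.054326 rad
V = θ·R_c·A = 3.054326·11.2558·254.5000 = 8749.436 mm³

Volume = 8749.436 mm³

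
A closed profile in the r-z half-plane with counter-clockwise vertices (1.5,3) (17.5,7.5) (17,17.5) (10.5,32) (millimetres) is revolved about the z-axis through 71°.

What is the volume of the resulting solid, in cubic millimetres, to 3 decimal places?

Profile (r,z), 4 vertices: (1.5,3) (17.5,7.5) (17,17.5) (10.5,32)
edge 0: (1.5,3)→(17.5,7.5)  cross = 1.5·7.5 − 17.5·3 = -41.2500; (r_i+r_j)·cross = 19·-41.2500 = -783.7500
edge 1: (17.5,7.5)→(17,17.5)  cross = 17.5·17.5 − 17·7.5 = 178.7500; (r_i+r_j)·cross = 34.5·178.7500 = 6166.8750
edge 2: (17,17.5)→(10.5,32)  cross = 17·32 − 10.5·17.5 = 360.2500; (r_i+r_j)·cross = 27.5·360.2500 = 9906.8750
edge 3: (10.5,32)→(1.5,3)  cross = 10.5·3 − 1.5·32 = -16.5000; (r_i+r_j)·cross = 12·-16.5000 = -198.0000
Σcross = 481.2500 → A = |Σcross|/2 = 240.6250 mm²
Σ(r_i+r_j)·cross = 15092.0000 → first moment M = |Σ|/6 = 2515.3333
R_c = M/A = 2515.3333/240.6250 = 10.4533 mm
θ = 71° = 1.239184 rad
V = θ·R_c·A = 1.239184·10.4533·240.6250 = 3116.960 mm³

Volume = 3116.960 mm³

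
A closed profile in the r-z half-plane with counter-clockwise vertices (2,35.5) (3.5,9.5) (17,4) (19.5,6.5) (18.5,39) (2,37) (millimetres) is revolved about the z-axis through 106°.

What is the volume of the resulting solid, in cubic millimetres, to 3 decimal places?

Profile (r,z), 6 vertices: (2,35.5) (3.5,9.5) (17,4) (19.5,6.5) (18.5,39) (2,37)
edge 0: (2,35.5)→(3.5,9.5)  cross = 2·9.5 − 3.5·35.5 = -105.2500; (r_i+r_j)·cross = 5.5·-105.2500 = -578.8750
edge 1: (3.5,9.5)→(17,4)  cross = 3.5·4 − 17·9.5 = -147.5000; (r_i+r_j)·cross = 20.5·-147.5000 = -3023.7500
edge 2: (17,4)→(19.5,6.5)  cross = 17·6.5 − 19.5·4 = 32.5000; (r_i+r_j)·cross = 36.5·32.5000 = 1186.2500
edge 3: (19.5,6.5)→(18.5,39)  cross = 19.5·39 − 18.5·6.5 = 640.2500; (r_i+r_j)·cross = 38·640.2500 = 24329.5000
edge 4: (18.5,39)→(2,37)  cross = 18.5·37 − 2·39 = 606.5000; (r_i+r_j)·cross = 20.5·606.5000 = 12433.2500
edge 5: (2,37)→(2,35.5)  cross = 2·35.5 − 2·37 = -3.0000; (r_i+r_j)·cross = 4·-3.0000 = -12.0000
Σcross = 1023.5000 → A = |Σcross|/2 = 511.7500 mm²
Σ(r_i+r_j)·cross = 34334.3750 → first moment M = |Σ|/6 = 5722.3958
R_c = M/A = 5722.3958/511.7500 = 11.1820 mm
θ = 106° = 1.850049 rad
V = θ·R_c·A = 1.850049·11.1820·511.7500 = 10586.713 mm³

Volume = 10586.713 mm³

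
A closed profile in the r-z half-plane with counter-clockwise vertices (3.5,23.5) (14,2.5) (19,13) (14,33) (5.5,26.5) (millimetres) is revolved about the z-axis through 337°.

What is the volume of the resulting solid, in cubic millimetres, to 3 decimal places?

Volume = 17197.162 mm³

Profile (r,z), 5 vertices: (3.5,23.5) (14,2.5) (19,13) (14,33) (5.5,26.5)
edge 0: (3.5,23.5)→(14,2.5)  cross = 3.5·2.5 − 14·23.5 = -320.2500; (r_i+r_j)·cross = 17.5·-320.2500 = -5604.3750
edge 1: (14,2.5)→(19,13)  cross = 14·13 − 19·2.5 = 134.5000; (r_i+r_j)·cross = 33·134.5000 = 4438.5000
edge 2: (19,13)→(14,33)  cross = 19·33 − 14·13 = 445.0000; (r_i+r_j)·cross = 33·445.0000 = 14685.0000
edge 3: (14,33)→(5.5,26.5)  cross = 14·26.5 − 5.5·33 = 189.5000; (r_i+r_j)·cross = 19.5·189.5000 = 3695.2500
edge 4: (5.5,26.5)→(3.5,23.5)  cross = 5.5·23.5 − 3.5·26.5 = 36.5000; (r_i+r_j)·cross = 9·36.5000 = 328.5000
Σcross = 485.2500 → A = |Σcross|/2 = 242.6250 mm²
Σ(r_i+r_j)·cross = 17542.8750 → first moment M = |Σ|/6 = 2923.8125
R_c = M/A = 2923.8125/242.6250 = 12.0507 mm
θ = 337° = 5.881760 rad
V = θ·R_c·A = 5.881760·12.0507·242.6250 = 17197.162 mm³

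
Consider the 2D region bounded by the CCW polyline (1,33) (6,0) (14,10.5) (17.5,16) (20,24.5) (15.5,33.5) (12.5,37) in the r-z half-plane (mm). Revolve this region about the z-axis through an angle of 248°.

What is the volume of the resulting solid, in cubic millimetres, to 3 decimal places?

Volume = 17981.775 mm³

Profile (r,z), 7 vertices: (1,33) (6,0) (14,10.5) (17.5,16) (20,24.5) (15.5,33.5) (12.5,37)
edge 0: (1,33)→(6,0)  cross = 1·0 − 6·33 = -198.0000; (r_i+r_j)·cross = 7·-198.0000 = -1386.0000
edge 1: (6,0)→(14,10.5)  cross = 6·10.5 − 14·0 = 63.0000; (r_i+r_j)·cross = 20·63.0000 = 1260.0000
edge 2: (14,10.5)→(17.5,16)  cross = 14·16 − 17.5·10.5 = 40.2500; (r_i+r_j)·cross = 31.5·40.2500 = 1267.8750
edge 3: (17.5,16)→(20,24.5)  cross = 17.5·24.5 − 20·16 = 108.7500; (r_i+r_j)·cross = 37.5·108.7500 = 4078.1250
edge 4: (20,24.5)→(15.5,33.5)  cross = 20·33.5 − 15.5·24.5 = 290.2500; (r_i+r_j)·cross = 35.5·290.2500 = 10303.8750
edge 5: (15.5,33.5)→(12.5,37)  cross = 15.5·37 − 12.5·33.5 = 154.7500; (r_i+r_j)·cross = 28·154.7500 = 4333.0000
edge 6: (12.5,37)→(1,33)  cross = 12.5·33 − 1·37 = 375.5000; (r_i+r_j)·cross = 13.5·375.5000 = 5069.2500
Σcross = 834.5000 → A = |Σcross|/2 = 417.2500 mm²
Σ(r_i+r_j)·cross = 24926.1250 → first moment M = |Σ|/6 = 4154.3542
R_c = M/A = 4154.3542/417.2500 = 9.9565 mm
θ = 248° = 4.328417 rad
V = θ·R_c·A = 4.328417·9.9565·417.2500 = 17981.775 mm³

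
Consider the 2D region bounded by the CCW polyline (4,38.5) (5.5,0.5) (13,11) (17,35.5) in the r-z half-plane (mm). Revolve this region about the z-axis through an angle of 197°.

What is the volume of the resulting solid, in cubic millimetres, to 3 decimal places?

Volume = 10317.116 mm³

Profile (r,z), 4 vertices: (4,38.5) (5.5,0.5) (13,11) (17,35.5)
edge 0: (4,38.5)→(5.5,0.5)  cross = 4·0.5 − 5.5·38.5 = -209.7500; (r_i+r_j)·cross = 9.5·-209.7500 = -1992.6250
edge 1: (5.5,0.5)→(13,11)  cross = 5.5·11 − 13·0.5 = 54.0000; (r_i+r_j)·cross = 18.5·54.0000 = 999.0000
edge 2: (13,11)→(17,35.5)  cross = 13·35.5 − 17·11 = 274.5000; (r_i+r_j)·cross = 30·274.5000 = 8235.0000
edge 3: (17,35.5)→(4,38.5)  cross = 17·38.5 − 4·35.5 = 512.5000; (r_i+r_j)·cross = 21·512.5000 = 10762.5000
Σcross = 631.2500 → A = |Σcross|/2 = 315.6250 mm²
Σ(r_i+r_j)·cross = 18003.8750 → first moment M = |Σ|/6 = 3000.6458
R_c = M/A = 3000.6458/315.6250 = 9.5070 mm
θ = 197° = 3.438299 rad
V = θ·R_c·A = 3.438299·9.5070·315.6250 = 10317.116 mm³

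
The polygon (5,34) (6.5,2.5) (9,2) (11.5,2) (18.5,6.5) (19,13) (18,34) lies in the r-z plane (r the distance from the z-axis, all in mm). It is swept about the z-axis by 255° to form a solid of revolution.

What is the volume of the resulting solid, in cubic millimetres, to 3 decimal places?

Profile (r,z), 7 vertices: (5,34) (6.5,2.5) (9,2) (11.5,2) (18.5,6.5) (19,13) (18,34)
edge 0: (5,34)→(6.5,2.5)  cross = 5·2.5 − 6.5·34 = -208.5000; (r_i+r_j)·cross = 11.5·-208.5000 = -2397.7500
edge 1: (6.5,2.5)→(9,2)  cross = 6.5·2 − 9·2.5 = -9.5000; (r_i+r_j)·cross = 15.5·-9.5000 = -147.2500
edge 2: (9,2)→(11.5,2)  cross = 9·2 − 11.5·2 = -5.0000; (r_i+r_j)·cross = 20.5·-5.0000 = -102.5000
edge 3: (11.5,2)→(18.5,6.5)  cross = 11.5·6.5 − 18.5·2 = 37.7500; (r_i+r_j)·cross = 30·37.7500 = 1132.5000
edge 4: (18.5,6.5)→(19,13)  cross = 18.5·13 − 19·6.5 = 117.0000; (r_i+r_j)·cross = 37.5·117.0000 = 4387.5000
edge 5: (19,13)→(18,34)  cross = 19·34 − 18·13 = 412.0000; (r_i+r_j)·cross = 37·412.0000 = 15244.0000
edge 6: (18,34)→(5,34)  cross = 18·34 − 5·34 = 442.0000; (r_i+r_j)·cross = 23·442.0000 = 10166.0000
Σcross = 785.7500 → A = |Σcross|/2 = 392.8750 mm²
Σ(r_i+r_j)·cross = 28282.5000 → first moment M = |Σ|/6 = 4713.7500
R_c = M/A = 4713.7500/392.8750 = 11.9981 mm
θ = 255° = 4.450590 rad
V = θ·R_c·A = 4.450590·11.9981·392.8750 = 20978.967 mm³

Volume = 20978.967 mm³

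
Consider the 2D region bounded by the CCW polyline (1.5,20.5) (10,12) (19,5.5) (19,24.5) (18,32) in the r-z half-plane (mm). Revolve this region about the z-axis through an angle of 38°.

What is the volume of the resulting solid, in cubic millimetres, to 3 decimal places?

Profile (r,z), 5 vertices: (1.5,20.5) (10,12) (19,5.5) (19,24.5) (18,32)
edge 0: (1.5,20.5)→(10,12)  cross = 1.5·12 − 10·20.5 = -187.0000; (r_i+r_j)·cross = 11.5·-187.0000 = -2150.5000
edge 1: (10,12)→(19,5.5)  cross = 10·5.5 − 19·12 = -173.0000; (r_i+r_j)·cross = 29·-173.0000 = -5017.0000
edge 2: (19,5.5)→(19,24.5)  cross = 19·24.5 − 19·5.5 = 361.0000; (r_i+r_j)·cross = 38·361.0000 = 13718.0000
edge 3: (19,24.5)→(18,32)  cross = 19·32 − 18·24.5 = 167.0000; (r_i+r_j)·cross = 37·167.0000 = 6179.0000
edge 4: (18,32)→(1.5,20.5)  cross = 18·20.5 − 1.5·32 = 321.0000; (r_i+r_j)·cross = 19.5·321.0000 = 6259.5000
Σcross = 489.0000 → A = |Σcross|/2 = 244.5000 mm²
Σ(r_i+r_j)·cross = 18989.0000 → first moment M = |Σ|/6 = 3164.8333
R_c = M/A = 3164.8333/244.5000 = 12.9441 mm
θ = 38° = 0.663225 rad
V = θ·R_c·A = 0.663225·12.9441·244.5000 = 2098.997 mm³

Volume = 2098.997 mm³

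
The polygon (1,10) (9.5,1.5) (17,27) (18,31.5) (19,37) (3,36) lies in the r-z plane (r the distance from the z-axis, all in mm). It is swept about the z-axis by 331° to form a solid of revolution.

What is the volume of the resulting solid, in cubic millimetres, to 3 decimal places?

Volume = 21136.022 mm³

Profile (r,z), 6 vertices: (1,10) (9.5,1.5) (17,27) (18,31.5) (19,37) (3,36)
edge 0: (1,10)→(9.5,1.5)  cross = 1·1.5 − 9.5·10 = -93.5000; (r_i+r_j)·cross = 10.5·-93.5000 = -981.7500
edge 1: (9.5,1.5)→(17,27)  cross = 9.5·27 − 17·1.5 = 231.0000; (r_i+r_j)·cross = 26.5·231.0000 = 6121.5000
edge 2: (17,27)→(18,31.5)  cross = 17·31.5 − 18·27 = 49.5000; (r_i+r_j)·cross = 35·49.5000 = 1732.5000
edge 3: (18,31.5)→(19,37)  cross = 18·37 − 19·31.5 = 67.5000; (r_i+r_j)·cross = 37·67.5000 = 2497.5000
edge 4: (19,37)→(3,36)  cross = 19·36 − 3·37 = 573.0000; (r_i+r_j)·cross = 22·573.0000 = 12606.0000
edge 5: (3,36)→(1,10)  cross = 3·10 − 1·36 = -6.0000; (r_i+r_j)·cross = 4·-6.0000 = -24.0000
Σcross = 821.5000 → A = |Σcross|/2 = 410.7500 mm²
Σ(r_i+r_j)·cross = 21951.7500 → first moment M = |Σ|/6 = 3658.6250
R_c = M/A = 3658.6250/410.7500 = 8.9072 mm
θ = 331° = 5.777040 rad
V = θ·R_c·A = 5.777040·8.9072·410.7500 = 21136.022 mm³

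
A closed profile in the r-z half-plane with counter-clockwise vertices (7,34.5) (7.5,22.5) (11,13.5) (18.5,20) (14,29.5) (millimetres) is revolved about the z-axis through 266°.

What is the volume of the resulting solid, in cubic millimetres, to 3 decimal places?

Volume = 7267.179 mm³

Profile (r,z), 5 vertices: (7,34.5) (7.5,22.5) (11,13.5) (18.5,20) (14,29.5)
edge 0: (7,34.5)→(7.5,22.5)  cross = 7·22.5 − 7.5·34.5 = -101.2500; (r_i+r_j)·cross = 14.5·-101.2500 = -1468.1250
edge 1: (7.5,22.5)→(11,13.5)  cross = 7.5·13.5 − 11·22.5 = -146.2500; (r_i+r_j)·cross = 18.5·-146.2500 = -2705.6250
edge 2: (11,13.5)→(18.5,20)  cross = 11·20 − 18.5·13.5 = -29.7500; (r_i+r_j)·cross = 29.5·-29.7500 = -877.6250
edge 3: (18.5,20)→(14,29.5)  cross = 18.5·29.5 − 14·20 = 265.7500; (r_i+r_j)·cross = 32.5·265.7500 = 8636.8750
edge 4: (14,29.5)→(7,34.5)  cross = 14·34.5 − 7·29.5 = 276.5000; (r_i+r_j)·cross = 21·276.5000 = 5806.5000
Σcross = 265.0000 → A = |Σcross|/2 = 132.5000 mm²
Σ(r_i+r_j)·cross = 9392.0000 → first moment M = |Σ|/6 = 1565.3333
R_c = M/A = 1565.3333/132.5000 = 11.8138 mm
θ = 266° = 4.642576 rad
V = θ·R_c·A = 4.642576·11.8138·132.5000 = 7267.179 mm³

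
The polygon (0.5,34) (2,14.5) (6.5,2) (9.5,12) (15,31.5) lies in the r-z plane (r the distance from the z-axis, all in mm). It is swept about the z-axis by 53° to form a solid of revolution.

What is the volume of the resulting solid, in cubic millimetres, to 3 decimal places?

Profile (r,z), 5 vertices: (0.5,34) (2,14.5) (6.5,2) (9.5,12) (15,31.5)
edge 0: (0.5,34)→(2,14.5)  cross = 0.5·14.5 − 2·34 = -60.7500; (r_i+r_j)·cross = 2.5·-60.7500 = -151.8750
edge 1: (2,14.5)→(6.5,2)  cross = 2·2 − 6.5·14.5 = -90.2500; (r_i+r_j)·cross = 8.5·-90.2500 = -767.1250
edge 2: (6.5,2)→(9.5,12)  cross = 6.5·12 − 9.5·2 = 59.0000; (r_i+r_j)·cross = 16·59.0000 = 944.0000
edge 3: (9.5,12)→(15,31.5)  cross = 9.5·31.5 − 15·12 = 119.2500; (r_i+r_j)·cross = 24.5·119.2500 = 2921.6250
edge 4: (15,31.5)→(0.5,34)  cross = 15·34 − 0.5·31.5 = 494.2500; (r_i+r_j)·cross = 15.5·494.2500 = 7660.8750
Σcross = 521.5000 → A = |Σcross|/2 = 260.7500 mm²
Σ(r_i+r_j)·cross = 10607.5000 → first moment M = |Σ|/6 = 1767.9167
R_c = M/A = 1767.9167/260.7500 = 6.7801 mm
θ = 53° = 0.925025 rad
V = θ·R_c·A = 0.925025·6.7801·260.7500 = 1635.366 mm³

Volume = 1635.366 mm³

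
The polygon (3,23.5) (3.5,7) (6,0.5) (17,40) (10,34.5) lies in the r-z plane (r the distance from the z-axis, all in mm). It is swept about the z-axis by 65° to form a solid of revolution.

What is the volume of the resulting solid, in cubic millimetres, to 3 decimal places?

Volume = 2134.494 mm³

Profile (r,z), 5 vertices: (3,23.5) (3.5,7) (6,0.5) (17,40) (10,34.5)
edge 0: (3,23.5)→(3.5,7)  cross = 3·7 − 3.5·23.5 = -61.2500; (r_i+r_j)·cross = 6.5·-61.2500 = -398.1250
edge 1: (3.5,7)→(6,0.5)  cross = 3.5·0.5 − 6·7 = -40.2500; (r_i+r_j)·cross = 9.5·-40.2500 = -382.3750
edge 2: (6,0.5)→(17,40)  cross = 6·40 − 17·0.5 = 231.5000; (r_i+r_j)·cross = 23·231.5000 = 5324.5000
edge 3: (17,40)→(10,34.5)  cross = 17·34.5 − 10·40 = 186.5000; (r_i+r_j)·cross = 27·186.5000 = 5035.5000
edge 4: (10,34.5)→(3,23.5)  cross = 10·23.5 − 3·34.5 = 131.5000; (r_i+r_j)·cross = 13·131.5000 = 1709.5000
Σcross = 448.0000 → A = |Σcross|/2 = 224.0000 mm²
Σ(r_i+r_j)·cross = 11289.0000 → first moment M = |Σ|/6 = 1881.5000
R_c = M/A = 1881.5000/224.0000 = 8.3996 mm
θ = 65° = 1.134464 rad
V = θ·R_c·A = 1.134464·8.3996·224.0000 = 2134.494 mm³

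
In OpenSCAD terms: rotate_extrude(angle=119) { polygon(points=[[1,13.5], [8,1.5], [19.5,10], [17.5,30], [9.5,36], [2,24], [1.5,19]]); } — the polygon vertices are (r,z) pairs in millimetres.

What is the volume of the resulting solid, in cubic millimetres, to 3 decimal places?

Volume = 9251.478 mm³

Profile (r,z), 7 vertices: (1,13.5) (8,1.5) (19.5,10) (17.5,30) (9.5,36) (2,24) (1.5,19)
edge 0: (1,13.5)→(8,1.5)  cross = 1·1.5 − 8·13.5 = -106.5000; (r_i+r_j)·cross = 9·-106.5000 = -958.5000
edge 1: (8,1.5)→(19.5,10)  cross = 8·10 − 19.5·1.5 = 50.7500; (r_i+r_j)·cross = 27.5·50.7500 = 1395.6250
edge 2: (19.5,10)→(17.5,30)  cross = 19.5·30 − 17.5·10 = 410.0000; (r_i+r_j)·cross = 37·410.0000 = 15170.0000
edge 3: (17.5,30)→(9.5,36)  cross = 17.5·36 − 9.5·30 = 345.0000; (r_i+r_j)·cross = 27·345.0000 = 9315.0000
edge 4: (9.5,36)→(2,24)  cross = 9.5·24 − 2·36 = 156.0000; (r_i+r_j)·cross = 11.5·156.0000 = 1794.0000
edge 5: (2,24)→(1.5,19)  cross = 2·19 − 1.5·24 = 2.0000; (r_i+r_j)·cross = 3.5·2.0000 = 7.0000
edge 6: (1.5,19)→(1,13.5)  cross = 1.5·13.5 − 1·19 = 1.2500; (r_i+r_j)·cross = 2.5·1.2500 = 3.1250
Σcross = 858.5000 → A = |Σcross|/2 = 429.2500 mm²
Σ(r_i+r_j)·cross = 26726.2500 → first moment M = |Σ|/6 = 4454.3750
R_c = M/A = 4454.3750/429.2500 = 10.3771 mm
θ = 119° = 2.076942 rad
V = θ·R_c·A = 2.076942·10.3771·429.2500 = 9251.478 mm³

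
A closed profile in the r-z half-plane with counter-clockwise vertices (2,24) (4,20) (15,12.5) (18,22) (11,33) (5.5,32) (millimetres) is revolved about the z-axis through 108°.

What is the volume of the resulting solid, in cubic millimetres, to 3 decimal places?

Volume = 3741.715 mm³

Profile (r,z), 6 vertices: (2,24) (4,20) (15,12.5) (18,22) (11,33) (5.5,32)
edge 0: (2,24)→(4,20)  cross = 2·20 − 4·24 = -56.0000; (r_i+r_j)·cross = 6·-56.0000 = -336.0000
edge 1: (4,20)→(15,12.5)  cross = 4·12.5 − 15·20 = -250.0000; (r_i+r_j)·cross = 19·-250.0000 = -4750.0000
edge 2: (15,12.5)→(18,22)  cross = 15·22 − 18·12.5 = 105.0000; (r_i+r_j)·cross = 33·105.0000 = 3465.0000
edge 3: (18,22)→(11,33)  cross = 18·33 − 11·22 = 352.0000; (r_i+r_j)·cross = 29·352.0000 = 10208.0000
edge 4: (11,33)→(5.5,32)  cross = 11·32 − 5.5·33 = 170.5000; (r_i+r_j)·cross = 16.5·170.5000 = 2813.2500
edge 5: (5.5,32)→(2,24)  cross = 5.5·24 − 2·32 = 68.0000; (r_i+r_j)·cross = 7.5·68.0000 = 510.0000
Σcross = 389.5000 → A = |Σcross|/2 = 194.7500 mm²
Σ(r_i+r_j)·cross = 11910.2500 → first moment M = |Σ|/6 = 1985.0417
R_c = M/A = 1985.0417/194.7500 = 10.1928 mm
θ = 108° = 1.884956 rad
V = θ·R_c·A = 1.884956·10.1928·194.7500 = 3741.715 mm³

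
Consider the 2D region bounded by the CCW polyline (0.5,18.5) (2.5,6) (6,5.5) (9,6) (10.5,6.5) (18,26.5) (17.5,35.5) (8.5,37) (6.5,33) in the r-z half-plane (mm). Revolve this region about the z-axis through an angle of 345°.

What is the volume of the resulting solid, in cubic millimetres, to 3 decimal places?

Profile (r,z), 9 vertices: (0.5,18.5) (2.5,6) (6,5.5) (9,6) (10.5,6.5) (18,26.5) (17.5,35.5) (8.5,37) (6.5,33)
edge 0: (0.5,18.5)→(2.5,6)  cross = 0.5·6 − 2.5·18.5 = -43.2500; (r_i+r_j)·cross = 3·-43.2500 = -129.7500
edge 1: (2.5,6)→(6,5.5)  cross = 2.5·5.5 − 6·6 = -22.2500; (r_i+r_j)·cross = 8.5·-22.2500 = -189.1250
edge 2: (6,5.5)→(9,6)  cross = 6·6 − 9·5.5 = -13.5000; (r_i+r_j)·cross = 15·-13.5000 = -202.5000
edge 3: (9,6)→(10.5,6.5)  cross = 9·6.5 − 10.5·6 = -4.5000; (r_i+r_j)·cross = 19.5·-4.5000 = -87.7500
edge 4: (10.5,6.5)→(18,26.5)  cross = 10.5·26.5 − 18·6.5 = 161.2500; (r_i+r_j)·cross = 28.5·161.2500 = 4595.6250
edge 5: (18,26.5)→(17.5,35.5)  cross = 18·35.5 − 17.5·26.5 = 175.2500; (r_i+r_j)·cross = 35.5·175.2500 = 6221.3750
edge 6: (17.5,35.5)→(8.5,37)  cross = 17.5·37 − 8.5·35.5 = 345.7500; (r_i+r_j)·cross = 26·345.7500 = 8989.5000
edge 7: (8.5,37)→(6.5,33)  cross = 8.5·33 − 6.5·37 = 40.0000; (r_i+r_j)·cross = 15·40.0000 = 600.0000
edge 8: (6.5,33)→(0.5,18.5)  cross = 6.5·18.5 − 0.5·33 = 103.7500; (r_i+r_j)·cross = 7·103.7500 = 726.2500
Σcross = 742.5000 → A = |Σcross|/2 = 371.2500 mm²
Σ(r_i+r_j)·cross = 20523.6250 → first moment M = |Σ|/6 = 3420.6042
R_c = M/A = 3420.6042/371.2500 = 9.2137 mm
θ = 345° = 6.021386 rad
V = θ·R_c·A = 6.021386·9.2137·371.2500 = 20596.778 mm³

Volume = 20596.778 mm³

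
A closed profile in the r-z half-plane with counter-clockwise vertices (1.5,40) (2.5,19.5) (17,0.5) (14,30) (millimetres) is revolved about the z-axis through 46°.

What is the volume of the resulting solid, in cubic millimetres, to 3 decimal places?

Volume = 2255.026 mm³

Profile (r,z), 4 vertices: (1.5,40) (2.5,19.5) (17,0.5) (14,30)
edge 0: (1.5,40)→(2.5,19.5)  cross = 1.5·19.5 − 2.5·40 = -70.7500; (r_i+r_j)·cross = 4·-70.7500 = -283.0000
edge 1: (2.5,19.5)→(17,0.5)  cross = 2.5·0.5 − 17·19.5 = -330.2500; (r_i+r_j)·cross = 19.5·-330.2500 = -6439.8750
edge 2: (17,0.5)→(14,30)  cross = 17·30 − 14·0.5 = 503.0000; (r_i+r_j)·cross = 31·503.0000 = 15593.0000
edge 3: (14,30)→(1.5,40)  cross = 14·40 − 1.5·30 = 515.0000; (r_i+r_j)·cross = 15.5·515.0000 = 7982.5000
Σcross = 617.0000 → A = |Σcross|/2 = 308.5000 mm²
Σ(r_i+r_j)·cross = 16852.6250 → first moment M = |Σ|/6 = 2808.7708
R_c = M/A = 2808.7708/308.5000 = 9.1046 mm
θ = 46° = 0.802851 rad
V = θ·R_c·A = 0.802851·9.1046·308.5000 = 2255.026 mm³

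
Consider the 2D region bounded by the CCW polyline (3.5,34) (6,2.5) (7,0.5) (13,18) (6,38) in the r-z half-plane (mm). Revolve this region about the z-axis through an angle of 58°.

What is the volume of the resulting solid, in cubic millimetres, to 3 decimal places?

Profile (r,z), 5 vertices: (3.5,34) (6,2.5) (7,0.5) (13,18) (6,38)
edge 0: (3.5,34)→(6,2.5)  cross = 3.5·2.5 − 6·34 = -195.2500; (r_i+r_j)·cross = 9.5·-195.2500 = -1854.8750
edge 1: (6,2.5)→(7,0.5)  cross = 6·0.5 − 7·2.5 = -14.5000; (r_i+r_j)·cross = 13·-14.5000 = -188.5000
edge 2: (7,0.5)→(13,18)  cross = 7·18 − 13·0.5 = 119.5000; (r_i+r_j)·cross = 20·119.5000 = 2390.0000
edge 3: (13,18)→(6,38)  cross = 13·38 − 6·18 = 386.0000; (r_i+r_j)·cross = 19·386.0000 = 7334.0000
edge 4: (6,38)→(3.5,34)  cross = 6·34 − 3.5·38 = 71.0000; (r_i+r_j)·cross = 9.5·71.0000 = 674.5000
Σcross = 366.7500 → A = |Σcross|/2 = 183.3750 mm²
Σ(r_i+r_j)·cross = 8355.1250 → first moment M = |Σ|/6 = 1392.5208
R_c = M/A = 1392.5208/183.3750 = 7.5938 mm
θ = 58° = 1.012291 rad
V = θ·R_c·A = 1.012291·7.5938·183.3750 = 1409.636 mm³

Volume = 1409.636 mm³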